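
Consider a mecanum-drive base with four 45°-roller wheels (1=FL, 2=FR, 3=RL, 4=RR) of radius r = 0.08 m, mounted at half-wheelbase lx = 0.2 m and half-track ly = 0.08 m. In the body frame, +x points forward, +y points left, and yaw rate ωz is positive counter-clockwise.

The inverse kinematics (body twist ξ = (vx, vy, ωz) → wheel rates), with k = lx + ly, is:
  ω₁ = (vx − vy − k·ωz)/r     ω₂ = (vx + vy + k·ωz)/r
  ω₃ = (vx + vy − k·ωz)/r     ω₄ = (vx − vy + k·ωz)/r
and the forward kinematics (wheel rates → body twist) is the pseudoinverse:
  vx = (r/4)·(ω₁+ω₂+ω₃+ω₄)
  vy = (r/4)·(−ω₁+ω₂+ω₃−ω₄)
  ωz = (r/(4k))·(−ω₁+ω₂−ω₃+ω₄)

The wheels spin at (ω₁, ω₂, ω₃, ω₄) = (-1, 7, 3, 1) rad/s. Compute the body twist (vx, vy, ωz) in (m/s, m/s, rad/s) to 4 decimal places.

k = lx + ly = 0.2 + 0.08 = 0.2800
ω₁+ω₂+ω₃+ω₄ = 10.0000  →  vx = (0.08/4)·10.0000 = 0.2000
−ω₁+ω₂+ω₃−ω₄ = 10.0000  →  vy = (0.08/4)·10.0000 = 0.2000
−ω₁+ω₂−ω₃+ω₄ = 6.0000  →  ωz = (0.08/1.1200)·6.0000 = 0.4286

(0.2000, 0.2000, 0.4286)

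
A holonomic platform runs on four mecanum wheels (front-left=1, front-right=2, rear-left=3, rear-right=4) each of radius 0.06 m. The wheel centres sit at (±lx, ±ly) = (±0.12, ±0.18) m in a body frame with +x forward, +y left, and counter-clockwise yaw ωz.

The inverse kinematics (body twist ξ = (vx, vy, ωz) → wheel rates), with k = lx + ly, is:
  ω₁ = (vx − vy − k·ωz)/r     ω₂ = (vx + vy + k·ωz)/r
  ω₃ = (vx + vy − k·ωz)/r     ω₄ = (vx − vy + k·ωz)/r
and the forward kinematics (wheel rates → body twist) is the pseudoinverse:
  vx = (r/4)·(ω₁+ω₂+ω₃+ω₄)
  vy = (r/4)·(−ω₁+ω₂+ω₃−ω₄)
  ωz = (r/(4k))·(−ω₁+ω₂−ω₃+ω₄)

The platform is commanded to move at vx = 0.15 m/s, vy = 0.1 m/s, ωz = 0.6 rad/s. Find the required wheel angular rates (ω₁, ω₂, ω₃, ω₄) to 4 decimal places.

(-2.1667, 7.1667, 1.1667, 3.8333)

k = lx + ly = 0.12 + 0.18 = 0.3000;  k·ωz = 0.3000·0.6 = 0.1800
ω₁ (FL) = (vx − vy − k·ωz)/r = -0.1300/0.06 = -2.1667
ω₂ (FR) = (vx + vy + k·ωz)/r = 0.4300/0.06 = 7.1667
ω₃ (RL) = (vx + vy − k·ωz)/r = 0.0700/0.06 = 1.1667
ω₄ (RR) = (vx − vy + k·ωz)/r = 0.2300/0.06 = 3.8333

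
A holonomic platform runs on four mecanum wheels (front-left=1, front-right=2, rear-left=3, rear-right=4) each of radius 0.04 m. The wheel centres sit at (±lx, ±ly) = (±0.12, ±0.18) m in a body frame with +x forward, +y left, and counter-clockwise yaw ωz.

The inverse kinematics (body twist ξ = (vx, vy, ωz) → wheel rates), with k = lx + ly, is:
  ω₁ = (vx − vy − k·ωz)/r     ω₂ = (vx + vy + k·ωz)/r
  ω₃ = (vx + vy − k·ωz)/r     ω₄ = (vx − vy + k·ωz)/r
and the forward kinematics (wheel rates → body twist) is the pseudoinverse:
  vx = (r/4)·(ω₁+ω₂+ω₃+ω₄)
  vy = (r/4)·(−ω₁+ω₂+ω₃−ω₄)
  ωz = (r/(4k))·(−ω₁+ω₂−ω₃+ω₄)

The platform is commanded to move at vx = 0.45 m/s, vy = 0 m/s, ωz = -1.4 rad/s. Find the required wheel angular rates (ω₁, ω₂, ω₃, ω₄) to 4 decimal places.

(21.7500, 0.7500, 21.7500, 0.7500)

k = lx + ly = 0.12 + 0.18 = 0.3000;  k·ωz = 0.3000·-1.4 = -0.4200
ω₁ (FL) = (vx − vy − k·ωz)/r = 0.8700/0.04 = 21.7500
ω₂ (FR) = (vx + vy + k·ωz)/r = 0.0300/0.04 = 0.7500
ω₃ (RL) = (vx + vy − k·ωz)/r = 0.8700/0.04 = 21.7500
ω₄ (RR) = (vx − vy + k·ωz)/r = 0.0300/0.04 = 0.7500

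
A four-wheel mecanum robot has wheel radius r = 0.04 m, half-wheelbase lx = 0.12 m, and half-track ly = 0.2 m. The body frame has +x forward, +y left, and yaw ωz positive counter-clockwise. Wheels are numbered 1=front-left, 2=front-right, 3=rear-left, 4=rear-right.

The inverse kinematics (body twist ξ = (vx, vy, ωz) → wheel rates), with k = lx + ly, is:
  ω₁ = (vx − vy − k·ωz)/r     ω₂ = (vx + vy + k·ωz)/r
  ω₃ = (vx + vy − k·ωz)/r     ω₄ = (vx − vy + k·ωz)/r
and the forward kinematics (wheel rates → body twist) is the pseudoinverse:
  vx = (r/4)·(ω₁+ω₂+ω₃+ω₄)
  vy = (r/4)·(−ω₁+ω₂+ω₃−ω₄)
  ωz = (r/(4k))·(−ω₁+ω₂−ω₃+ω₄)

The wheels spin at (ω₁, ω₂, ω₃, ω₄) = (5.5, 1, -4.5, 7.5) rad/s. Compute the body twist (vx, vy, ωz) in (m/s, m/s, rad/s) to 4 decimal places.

k = lx + ly = 0.12 + 0.2 = 0.3200
ω₁+ω₂+ω₃+ω₄ = 9.5000  →  vx = (0.04/4)·9.5000 = 0.0950
−ω₁+ω₂+ω₃−ω₄ = -16.5000  →  vy = (0.04/4)·-16.5000 = -0.1650
−ω₁+ω₂−ω₃+ω₄ = 7.5000  →  ωz = (0.04/1.2800)·7.5000 = 0.2344

(0.0950, -0.1650, 0.2344)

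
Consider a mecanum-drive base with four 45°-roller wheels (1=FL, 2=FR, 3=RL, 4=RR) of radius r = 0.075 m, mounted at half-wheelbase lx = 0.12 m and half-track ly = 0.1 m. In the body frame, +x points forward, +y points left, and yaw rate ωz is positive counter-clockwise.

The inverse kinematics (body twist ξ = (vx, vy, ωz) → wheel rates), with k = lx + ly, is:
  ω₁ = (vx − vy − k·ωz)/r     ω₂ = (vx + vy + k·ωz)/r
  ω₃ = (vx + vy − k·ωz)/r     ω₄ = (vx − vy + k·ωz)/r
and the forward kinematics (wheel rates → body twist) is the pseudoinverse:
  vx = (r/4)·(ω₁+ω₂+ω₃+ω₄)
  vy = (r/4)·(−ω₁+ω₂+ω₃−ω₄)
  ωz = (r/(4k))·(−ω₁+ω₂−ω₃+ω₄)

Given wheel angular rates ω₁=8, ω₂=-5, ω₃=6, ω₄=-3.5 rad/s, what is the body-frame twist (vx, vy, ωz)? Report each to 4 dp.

(0.1031, -0.0656, -1.9176)

k = lx + ly = 0.12 + 0.1 = 0.2200
ω₁+ω₂+ω₃+ω₄ = 5.5000  →  vx = (0.075/4)·5.5000 = 0.1031
−ω₁+ω₂+ω₃−ω₄ = -3.5000  →  vy = (0.075/4)·-3.5000 = -0.0656
−ω₁+ω₂−ω₃+ω₄ = -22.5000  →  ωz = (0.075/0.8800)·-22.5000 = -1.9176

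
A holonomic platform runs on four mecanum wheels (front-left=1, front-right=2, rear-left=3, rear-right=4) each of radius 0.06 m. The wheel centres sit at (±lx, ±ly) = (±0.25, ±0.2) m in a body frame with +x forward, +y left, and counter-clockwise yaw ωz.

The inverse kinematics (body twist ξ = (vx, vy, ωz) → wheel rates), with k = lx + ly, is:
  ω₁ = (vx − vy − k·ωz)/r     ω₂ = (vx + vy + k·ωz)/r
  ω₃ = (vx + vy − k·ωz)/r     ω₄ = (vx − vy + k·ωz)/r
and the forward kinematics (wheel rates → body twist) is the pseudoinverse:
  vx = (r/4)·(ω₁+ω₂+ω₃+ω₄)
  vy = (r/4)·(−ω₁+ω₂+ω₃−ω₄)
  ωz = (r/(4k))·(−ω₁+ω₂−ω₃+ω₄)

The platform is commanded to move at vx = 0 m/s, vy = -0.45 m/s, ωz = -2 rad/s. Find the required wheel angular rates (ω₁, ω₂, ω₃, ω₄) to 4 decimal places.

(22.5000, -22.5000, 7.5000, -7.5000)

k = lx + ly = 0.25 + 0.2 = 0.4500;  k·ωz = 0.4500·-2 = -0.9000
ω₁ (FL) = (vx − vy − k·ωz)/r = 1.3500/0.06 = 22.5000
ω₂ (FR) = (vx + vy + k·ωz)/r = -1.3500/0.06 = -22.5000
ω₃ (RL) = (vx + vy − k·ωz)/r = 0.4500/0.06 = 7.5000
ω₄ (RR) = (vx − vy + k·ωz)/r = -0.4500/0.06 = -7.5000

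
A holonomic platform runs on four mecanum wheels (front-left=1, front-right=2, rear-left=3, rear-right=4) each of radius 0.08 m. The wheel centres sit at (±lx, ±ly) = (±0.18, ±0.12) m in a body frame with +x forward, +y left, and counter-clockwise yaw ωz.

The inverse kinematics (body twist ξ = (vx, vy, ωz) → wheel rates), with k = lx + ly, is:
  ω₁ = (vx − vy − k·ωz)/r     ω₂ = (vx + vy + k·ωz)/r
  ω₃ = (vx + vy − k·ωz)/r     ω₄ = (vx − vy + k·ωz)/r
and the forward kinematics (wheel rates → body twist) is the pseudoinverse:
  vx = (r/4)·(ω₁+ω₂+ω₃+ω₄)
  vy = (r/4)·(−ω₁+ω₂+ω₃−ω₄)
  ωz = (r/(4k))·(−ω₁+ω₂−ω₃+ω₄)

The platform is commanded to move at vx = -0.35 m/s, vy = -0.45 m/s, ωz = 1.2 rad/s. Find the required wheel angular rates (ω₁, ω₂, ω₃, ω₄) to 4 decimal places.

(-3.2500, -5.5000, -14.5000, 5.7500)

k = lx + ly = 0.18 + 0.12 = 0.3000;  k·ωz = 0.3000·1.2 = 0.3600
ω₁ (FL) = (vx − vy − k·ωz)/r = -0.2600/0.08 = -3.2500
ω₂ (FR) = (vx + vy + k·ωz)/r = -0.4400/0.08 = -5.5000
ω₃ (RL) = (vx + vy − k·ωz)/r = -1.1600/0.08 = -14.5000
ω₄ (RR) = (vx − vy + k·ωz)/r = 0.4600/0.08 = 5.7500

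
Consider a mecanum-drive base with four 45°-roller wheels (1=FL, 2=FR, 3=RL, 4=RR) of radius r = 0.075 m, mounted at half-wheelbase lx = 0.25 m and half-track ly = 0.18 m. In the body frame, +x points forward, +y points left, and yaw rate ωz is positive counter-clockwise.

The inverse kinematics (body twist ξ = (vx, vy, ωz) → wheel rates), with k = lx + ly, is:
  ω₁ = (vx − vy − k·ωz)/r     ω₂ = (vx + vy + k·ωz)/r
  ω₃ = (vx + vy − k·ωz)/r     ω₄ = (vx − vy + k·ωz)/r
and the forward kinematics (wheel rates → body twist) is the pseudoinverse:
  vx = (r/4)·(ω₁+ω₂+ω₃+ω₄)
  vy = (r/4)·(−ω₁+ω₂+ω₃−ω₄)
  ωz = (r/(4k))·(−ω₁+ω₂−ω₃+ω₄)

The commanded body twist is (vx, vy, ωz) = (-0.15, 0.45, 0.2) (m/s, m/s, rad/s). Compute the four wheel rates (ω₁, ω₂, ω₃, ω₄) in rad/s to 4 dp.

(-9.1467, 5.1467, 2.8533, -6.8533)

k = lx + ly = 0.25 + 0.18 = 0.4300;  k·ωz = 0.4300·0.2 = 0.0860
ω₁ (FL) = (vx − vy − k·ωz)/r = -0.6860/0.075 = -9.1467
ω₂ (FR) = (vx + vy + k·ωz)/r = 0.3860/0.075 = 5.1467
ω₃ (RL) = (vx + vy − k·ωz)/r = 0.2140/0.075 = 2.8533
ω₄ (RR) = (vx − vy + k·ωz)/r = -0.5140/0.075 = -6.8533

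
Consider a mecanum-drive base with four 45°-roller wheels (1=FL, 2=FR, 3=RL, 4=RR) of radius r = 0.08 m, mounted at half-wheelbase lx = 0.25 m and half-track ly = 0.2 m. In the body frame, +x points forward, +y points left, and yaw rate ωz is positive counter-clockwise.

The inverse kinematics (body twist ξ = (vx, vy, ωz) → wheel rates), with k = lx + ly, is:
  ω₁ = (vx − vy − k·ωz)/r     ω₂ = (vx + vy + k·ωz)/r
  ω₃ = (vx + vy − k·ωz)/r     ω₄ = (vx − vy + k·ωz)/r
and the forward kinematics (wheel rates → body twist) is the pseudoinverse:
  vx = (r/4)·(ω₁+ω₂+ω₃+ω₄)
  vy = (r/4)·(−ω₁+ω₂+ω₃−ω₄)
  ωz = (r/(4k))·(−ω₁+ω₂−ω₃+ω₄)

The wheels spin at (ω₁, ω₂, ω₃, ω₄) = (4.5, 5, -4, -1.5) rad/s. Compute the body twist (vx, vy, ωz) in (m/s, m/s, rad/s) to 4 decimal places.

k = lx + ly = 0.25 + 0.2 = 0.4500
ω₁+ω₂+ω₃+ω₄ = 4.0000  →  vx = (0.08/4)·4.0000 = 0.0800
−ω₁+ω₂+ω₃−ω₄ = -2.0000  →  vy = (0.08/4)·-2.0000 = -0.0400
−ω₁+ω₂−ω₃+ω₄ = 3.0000  →  ωz = (0.08/1.8000)·3.0000 = 0.1333

(0.0800, -0.0400, 0.1333)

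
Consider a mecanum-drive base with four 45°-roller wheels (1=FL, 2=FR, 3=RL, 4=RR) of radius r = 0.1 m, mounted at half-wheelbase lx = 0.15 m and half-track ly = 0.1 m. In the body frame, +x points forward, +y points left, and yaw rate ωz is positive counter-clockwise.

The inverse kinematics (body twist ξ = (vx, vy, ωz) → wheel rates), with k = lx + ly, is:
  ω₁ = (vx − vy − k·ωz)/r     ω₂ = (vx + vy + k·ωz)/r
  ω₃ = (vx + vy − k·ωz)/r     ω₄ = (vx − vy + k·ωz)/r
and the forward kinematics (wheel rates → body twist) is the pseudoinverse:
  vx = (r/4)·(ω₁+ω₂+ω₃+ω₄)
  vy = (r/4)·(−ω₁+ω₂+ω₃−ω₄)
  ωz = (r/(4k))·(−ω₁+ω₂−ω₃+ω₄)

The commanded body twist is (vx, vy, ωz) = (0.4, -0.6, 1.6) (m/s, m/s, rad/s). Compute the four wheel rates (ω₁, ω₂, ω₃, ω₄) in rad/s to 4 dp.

k = lx + ly = 0.15 + 0.1 = 0.2500;  k·ωz = 0.2500·1.6 = 0.4000
ω₁ (FL) = (vx − vy − k·ωz)/r = 0.6000/0.1 = 6.0000
ω₂ (FR) = (vx + vy + k·ωz)/r = 0.2000/0.1 = 2.0000
ω₃ (RL) = (vx + vy − k·ωz)/r = -0.6000/0.1 = -6.0000
ω₄ (RR) = (vx − vy + k·ωz)/r = 1.4000/0.1 = 14.0000

(6.0000, 2.0000, -6.0000, 14.0000)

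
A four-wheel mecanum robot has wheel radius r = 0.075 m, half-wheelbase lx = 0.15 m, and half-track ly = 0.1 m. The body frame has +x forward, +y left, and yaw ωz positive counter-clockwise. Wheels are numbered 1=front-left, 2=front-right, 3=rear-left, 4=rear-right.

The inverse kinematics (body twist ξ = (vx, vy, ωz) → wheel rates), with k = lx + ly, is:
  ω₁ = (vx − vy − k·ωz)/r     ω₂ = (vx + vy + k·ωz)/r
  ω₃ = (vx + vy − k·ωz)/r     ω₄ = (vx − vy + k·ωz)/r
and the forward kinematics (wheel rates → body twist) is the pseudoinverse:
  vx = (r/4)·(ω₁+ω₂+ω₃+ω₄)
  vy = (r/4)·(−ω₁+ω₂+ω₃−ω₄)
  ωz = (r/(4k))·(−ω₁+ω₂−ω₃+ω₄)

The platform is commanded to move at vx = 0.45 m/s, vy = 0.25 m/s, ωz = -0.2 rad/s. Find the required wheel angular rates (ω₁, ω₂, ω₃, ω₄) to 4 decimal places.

k = lx + ly = 0.15 + 0.1 = 0.2500;  k·ωz = 0.2500·-0.2 = -0.0500
ω₁ (FL) = (vx − vy − k·ωz)/r = 0.2500/0.075 = 3.3333
ω₂ (FR) = (vx + vy + k·ωz)/r = 0.6500/0.075 = 8.6667
ω₃ (RL) = (vx + vy − k·ωz)/r = 0.7500/0.075 = 10.0000
ω₄ (RR) = (vx − vy + k·ωz)/r = 0.1500/0.075 = 2.0000

(3.3333, 8.6667, 10.0000, 2.0000)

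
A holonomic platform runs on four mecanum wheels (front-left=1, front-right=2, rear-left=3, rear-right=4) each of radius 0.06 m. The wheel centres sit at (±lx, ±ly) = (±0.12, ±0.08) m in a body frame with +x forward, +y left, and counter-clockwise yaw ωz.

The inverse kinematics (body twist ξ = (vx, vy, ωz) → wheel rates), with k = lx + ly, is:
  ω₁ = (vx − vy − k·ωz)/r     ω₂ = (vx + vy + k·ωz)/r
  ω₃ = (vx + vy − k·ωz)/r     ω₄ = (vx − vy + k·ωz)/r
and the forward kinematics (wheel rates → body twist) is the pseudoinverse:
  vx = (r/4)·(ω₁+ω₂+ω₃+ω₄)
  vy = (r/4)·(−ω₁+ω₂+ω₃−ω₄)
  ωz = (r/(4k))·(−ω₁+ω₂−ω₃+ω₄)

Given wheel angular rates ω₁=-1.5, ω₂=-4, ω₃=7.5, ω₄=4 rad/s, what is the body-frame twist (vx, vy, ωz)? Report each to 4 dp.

(0.0900, 0.0150, -0.4500)

k = lx + ly = 0.12 + 0.08 = 0.2000
ω₁+ω₂+ω₃+ω₄ = 6.0000  →  vx = (0.06/4)·6.0000 = 0.0900
−ω₁+ω₂+ω₃−ω₄ = 1.0000  →  vy = (0.06/4)·1.0000 = 0.0150
−ω₁+ω₂−ω₃+ω₄ = -6.0000  →  ωz = (0.06/0.8000)·-6.0000 = -0.4500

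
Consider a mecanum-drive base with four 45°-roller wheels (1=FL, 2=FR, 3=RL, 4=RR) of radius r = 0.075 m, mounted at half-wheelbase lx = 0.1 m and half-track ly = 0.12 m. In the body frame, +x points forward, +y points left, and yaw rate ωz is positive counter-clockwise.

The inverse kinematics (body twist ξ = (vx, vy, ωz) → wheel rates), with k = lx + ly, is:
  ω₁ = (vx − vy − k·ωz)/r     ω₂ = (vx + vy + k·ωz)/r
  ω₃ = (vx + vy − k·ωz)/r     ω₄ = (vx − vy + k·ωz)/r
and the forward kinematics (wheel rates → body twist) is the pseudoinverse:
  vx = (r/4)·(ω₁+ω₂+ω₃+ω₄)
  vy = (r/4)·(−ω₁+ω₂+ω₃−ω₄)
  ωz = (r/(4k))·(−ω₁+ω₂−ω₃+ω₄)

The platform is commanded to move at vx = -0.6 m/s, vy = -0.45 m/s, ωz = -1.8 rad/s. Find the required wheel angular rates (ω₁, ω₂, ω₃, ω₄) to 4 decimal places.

(3.2800, -19.2800, -8.7200, -7.2800)

k = lx + ly = 0.1 + 0.12 = 0.2200;  k·ωz = 0.2200·-1.8 = -0.3960
ω₁ (FL) = (vx − vy − k·ωz)/r = 0.2460/0.075 = 3.2800
ω₂ (FR) = (vx + vy + k·ωz)/r = -1.4460/0.075 = -19.2800
ω₃ (RL) = (vx + vy − k·ωz)/r = -0.6540/0.075 = -8.7200
ω₄ (RR) = (vx − vy + k·ωz)/r = -0.5460/0.075 = -7.2800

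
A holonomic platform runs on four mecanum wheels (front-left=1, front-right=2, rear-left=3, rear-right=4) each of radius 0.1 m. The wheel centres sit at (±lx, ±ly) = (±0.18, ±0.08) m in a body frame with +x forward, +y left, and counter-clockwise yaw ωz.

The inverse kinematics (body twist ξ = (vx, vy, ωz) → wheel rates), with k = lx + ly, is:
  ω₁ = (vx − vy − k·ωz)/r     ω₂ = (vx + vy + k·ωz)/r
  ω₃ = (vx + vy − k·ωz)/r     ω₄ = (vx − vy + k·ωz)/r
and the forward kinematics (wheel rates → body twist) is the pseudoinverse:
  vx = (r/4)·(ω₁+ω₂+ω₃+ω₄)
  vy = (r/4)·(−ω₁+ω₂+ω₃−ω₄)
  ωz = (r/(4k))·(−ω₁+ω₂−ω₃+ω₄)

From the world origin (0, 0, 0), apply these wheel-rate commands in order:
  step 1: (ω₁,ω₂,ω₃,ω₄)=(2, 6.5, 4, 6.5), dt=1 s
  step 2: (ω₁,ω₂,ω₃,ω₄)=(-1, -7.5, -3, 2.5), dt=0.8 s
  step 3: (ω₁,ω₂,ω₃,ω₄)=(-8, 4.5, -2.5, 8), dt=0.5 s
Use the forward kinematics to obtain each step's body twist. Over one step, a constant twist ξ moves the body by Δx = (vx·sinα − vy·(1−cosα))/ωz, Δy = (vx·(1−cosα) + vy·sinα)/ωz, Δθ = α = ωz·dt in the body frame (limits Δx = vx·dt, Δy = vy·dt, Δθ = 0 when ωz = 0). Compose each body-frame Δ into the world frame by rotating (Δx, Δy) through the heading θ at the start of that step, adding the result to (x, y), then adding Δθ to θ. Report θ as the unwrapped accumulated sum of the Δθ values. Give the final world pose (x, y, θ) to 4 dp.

step 1: ξ=(vx,vy,ωz)=(0.4750, 0.0500, 0.6731), dt=1.0 → body Δ=(0.4237, 0.2002, 0.6731) → world pose (0.4237, 0.2002, 0.6731)
step 2: ξ=(vx,vy,ωz)=(-0.2250, -0.3000, -0.0962), dt=0.8 → body Δ=(-0.1890, -0.2328, -0.0769) → world pose (0.4211, -0.0997, 0.5962)
step 3: ξ=(vx,vy,ωz)=(0.0500, 0.0500, 2.2115), dt=0.5 → body Δ=(0.0077, 0.0327, 1.1058) → world pose (0.4091, -0.0683, 1.7019)

(0.4091, -0.0683, 1.7019)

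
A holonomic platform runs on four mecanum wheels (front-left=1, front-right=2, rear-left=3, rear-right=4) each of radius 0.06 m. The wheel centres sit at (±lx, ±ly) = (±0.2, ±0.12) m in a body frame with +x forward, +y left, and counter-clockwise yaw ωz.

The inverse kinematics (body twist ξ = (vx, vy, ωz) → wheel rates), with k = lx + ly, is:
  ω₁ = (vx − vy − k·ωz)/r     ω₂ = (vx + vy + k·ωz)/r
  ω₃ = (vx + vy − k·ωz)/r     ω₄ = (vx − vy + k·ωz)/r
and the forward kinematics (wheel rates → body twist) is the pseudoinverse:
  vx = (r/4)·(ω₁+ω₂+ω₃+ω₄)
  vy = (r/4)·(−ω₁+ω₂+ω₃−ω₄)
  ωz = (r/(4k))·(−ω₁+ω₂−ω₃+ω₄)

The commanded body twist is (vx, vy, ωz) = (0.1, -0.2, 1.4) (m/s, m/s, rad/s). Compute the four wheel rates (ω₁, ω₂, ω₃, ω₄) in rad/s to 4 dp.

k = lx + ly = 0.2 + 0.12 = 0.3200;  k·ωz = 0.3200·1.4 = 0.4480
ω₁ (FL) = (vx − vy − k·ωz)/r = -0.1480/0.06 = -2.4667
ω₂ (FR) = (vx + vy + k·ωz)/r = 0.3480/0.06 = 5.8000
ω₃ (RL) = (vx + vy − k·ωz)/r = -0.5480/0.06 = -9.1333
ω₄ (RR) = (vx − vy + k·ωz)/r = 0.7480/0.06 = 12.4667

(-2.4667, 5.8000, -9.1333, 12.4667)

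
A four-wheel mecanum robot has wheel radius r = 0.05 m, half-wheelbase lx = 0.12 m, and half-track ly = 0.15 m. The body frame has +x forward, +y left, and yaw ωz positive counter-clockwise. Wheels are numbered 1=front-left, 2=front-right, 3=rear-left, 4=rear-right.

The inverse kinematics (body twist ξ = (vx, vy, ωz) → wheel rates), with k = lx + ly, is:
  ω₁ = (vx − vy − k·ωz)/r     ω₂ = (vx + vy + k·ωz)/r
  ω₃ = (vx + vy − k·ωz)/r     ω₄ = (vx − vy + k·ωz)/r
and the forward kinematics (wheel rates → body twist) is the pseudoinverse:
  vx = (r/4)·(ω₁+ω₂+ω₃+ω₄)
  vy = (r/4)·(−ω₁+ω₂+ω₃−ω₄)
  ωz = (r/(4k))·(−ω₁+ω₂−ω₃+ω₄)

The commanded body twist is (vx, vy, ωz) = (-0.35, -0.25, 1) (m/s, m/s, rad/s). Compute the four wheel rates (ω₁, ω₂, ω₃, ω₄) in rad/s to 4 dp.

k = lx + ly = 0.12 + 0.15 = 0.2700;  k·ωz = 0.2700·1 = 0.2700
ω₁ (FL) = (vx − vy − k·ωz)/r = -0.3700/0.05 = -7.4000
ω₂ (FR) = (vx + vy + k·ωz)/r = -0.3300/0.05 = -6.6000
ω₃ (RL) = (vx + vy − k·ωz)/r = -0.8700/0.05 = -17.4000
ω₄ (RR) = (vx − vy + k·ωz)/r = 0.1700/0.05 = 3.4000

(-7.4000, -6.6000, -17.4000, 3.4000)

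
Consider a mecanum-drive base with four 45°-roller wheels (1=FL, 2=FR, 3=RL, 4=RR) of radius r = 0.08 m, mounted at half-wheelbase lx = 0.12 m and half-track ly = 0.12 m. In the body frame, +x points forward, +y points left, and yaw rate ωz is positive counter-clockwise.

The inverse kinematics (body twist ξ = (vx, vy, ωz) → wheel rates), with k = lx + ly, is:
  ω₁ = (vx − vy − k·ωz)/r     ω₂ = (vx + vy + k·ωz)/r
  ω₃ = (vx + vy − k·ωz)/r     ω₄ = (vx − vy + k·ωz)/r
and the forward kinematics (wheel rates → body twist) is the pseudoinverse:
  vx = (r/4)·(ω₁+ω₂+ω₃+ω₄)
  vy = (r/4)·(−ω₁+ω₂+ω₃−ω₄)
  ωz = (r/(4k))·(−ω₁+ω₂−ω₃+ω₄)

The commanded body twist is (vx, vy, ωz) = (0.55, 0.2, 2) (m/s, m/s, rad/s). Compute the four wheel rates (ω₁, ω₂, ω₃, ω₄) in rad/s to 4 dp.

k = lx + ly = 0.12 + 0.12 = 0.2400;  k·ωz = 0.2400·2 = 0.4800
ω₁ (FL) = (vx − vy − k·ωz)/r = -0.1300/0.08 = -1.6250
ω₂ (FR) = (vx + vy + k·ωz)/r = 1.2300/0.08 = 15.3750
ω₃ (RL) = (vx + vy − k·ωz)/r = 0.2700/0.08 = 3.3750
ω₄ (RR) = (vx − vy + k·ωz)/r = 0.8300/0.08 = 10.3750

(-1.6250, 15.3750, 3.3750, 10.3750)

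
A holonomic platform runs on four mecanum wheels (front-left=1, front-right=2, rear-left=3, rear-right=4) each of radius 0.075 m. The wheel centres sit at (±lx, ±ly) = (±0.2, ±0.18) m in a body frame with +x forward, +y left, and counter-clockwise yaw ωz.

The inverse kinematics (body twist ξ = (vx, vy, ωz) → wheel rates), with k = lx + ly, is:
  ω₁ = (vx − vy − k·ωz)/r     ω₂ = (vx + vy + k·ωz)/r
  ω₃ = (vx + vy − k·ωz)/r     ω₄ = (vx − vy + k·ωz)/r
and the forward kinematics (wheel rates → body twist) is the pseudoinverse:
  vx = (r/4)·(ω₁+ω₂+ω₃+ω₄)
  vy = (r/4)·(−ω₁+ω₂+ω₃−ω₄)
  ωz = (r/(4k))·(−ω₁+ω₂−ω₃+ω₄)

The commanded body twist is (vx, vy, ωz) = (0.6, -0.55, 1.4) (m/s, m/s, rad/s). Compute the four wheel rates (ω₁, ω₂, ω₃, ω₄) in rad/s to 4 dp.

k = lx + ly = 0.2 + 0.18 = 0.3800;  k·ωz = 0.3800·1.4 = 0.5320
ω₁ (FL) = (vx − vy − k·ωz)/r = 0.6180/0.075 = 8.2400
ω₂ (FR) = (vx + vy + k·ωz)/r = 0.5820/0.075 = 7.7600
ω₃ (RL) = (vx + vy − k·ωz)/r = -0.4820/0.075 = -6.4267
ω₄ (RR) = (vx − vy + k·ωz)/r = 1.6820/0.075 = 22.4267

(8.2400, 7.7600, -6.4267, 22.4267)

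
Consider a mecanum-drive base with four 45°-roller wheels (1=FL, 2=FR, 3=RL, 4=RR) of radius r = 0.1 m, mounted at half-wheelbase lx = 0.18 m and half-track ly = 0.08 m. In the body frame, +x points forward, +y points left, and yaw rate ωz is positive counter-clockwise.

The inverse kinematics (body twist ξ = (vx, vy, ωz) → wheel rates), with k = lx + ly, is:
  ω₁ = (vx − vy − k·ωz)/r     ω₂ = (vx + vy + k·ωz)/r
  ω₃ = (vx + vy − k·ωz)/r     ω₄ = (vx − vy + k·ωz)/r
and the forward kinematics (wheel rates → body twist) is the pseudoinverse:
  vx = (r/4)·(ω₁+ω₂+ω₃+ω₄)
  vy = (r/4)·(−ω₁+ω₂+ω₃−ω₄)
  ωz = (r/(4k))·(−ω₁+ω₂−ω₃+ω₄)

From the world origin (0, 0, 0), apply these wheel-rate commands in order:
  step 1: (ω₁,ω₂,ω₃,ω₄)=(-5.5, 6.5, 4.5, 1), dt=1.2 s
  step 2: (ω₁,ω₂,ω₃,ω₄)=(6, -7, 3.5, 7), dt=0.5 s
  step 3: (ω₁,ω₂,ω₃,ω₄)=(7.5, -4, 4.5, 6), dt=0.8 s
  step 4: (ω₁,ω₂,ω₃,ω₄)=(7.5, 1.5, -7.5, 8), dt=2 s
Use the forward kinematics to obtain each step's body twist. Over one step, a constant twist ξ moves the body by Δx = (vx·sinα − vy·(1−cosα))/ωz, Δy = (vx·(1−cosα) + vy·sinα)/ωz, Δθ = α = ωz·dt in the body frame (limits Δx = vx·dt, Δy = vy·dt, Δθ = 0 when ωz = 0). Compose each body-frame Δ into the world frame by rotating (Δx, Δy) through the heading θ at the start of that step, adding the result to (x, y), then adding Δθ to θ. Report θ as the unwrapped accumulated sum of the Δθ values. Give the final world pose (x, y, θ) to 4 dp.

(1.3866, -0.2760, 1.5817)

step 1: ξ=(vx,vy,ωz)=(0.1625, 0.3875, 0.8173), dt=1.2 → body Δ=(-0.0451, 0.4822, 0.9808) → world pose (-0.0451, 0.4822, 0.9808)
step 2: ξ=(vx,vy,ωz)=(0.2375, -0.4125, -0.9135), dt=0.5 → body Δ=(0.0684, -0.2258, -0.4567) → world pose (0.1806, 0.4133, 0.5240)
step 3: ξ=(vx,vy,ωz)=(0.3500, -0.3250, -0.9615), dt=0.8 → body Δ=(0.1580, -0.3376, -0.7692) → world pose (0.4863, 0.2001, -0.2452)
step 4: ξ=(vx,vy,ωz)=(0.2375, -0.5375, 0.9135), dt=2.0 → body Δ=(0.9890, -0.2434, 1.8269) → world pose (1.3866, -0.2760, 1.5817)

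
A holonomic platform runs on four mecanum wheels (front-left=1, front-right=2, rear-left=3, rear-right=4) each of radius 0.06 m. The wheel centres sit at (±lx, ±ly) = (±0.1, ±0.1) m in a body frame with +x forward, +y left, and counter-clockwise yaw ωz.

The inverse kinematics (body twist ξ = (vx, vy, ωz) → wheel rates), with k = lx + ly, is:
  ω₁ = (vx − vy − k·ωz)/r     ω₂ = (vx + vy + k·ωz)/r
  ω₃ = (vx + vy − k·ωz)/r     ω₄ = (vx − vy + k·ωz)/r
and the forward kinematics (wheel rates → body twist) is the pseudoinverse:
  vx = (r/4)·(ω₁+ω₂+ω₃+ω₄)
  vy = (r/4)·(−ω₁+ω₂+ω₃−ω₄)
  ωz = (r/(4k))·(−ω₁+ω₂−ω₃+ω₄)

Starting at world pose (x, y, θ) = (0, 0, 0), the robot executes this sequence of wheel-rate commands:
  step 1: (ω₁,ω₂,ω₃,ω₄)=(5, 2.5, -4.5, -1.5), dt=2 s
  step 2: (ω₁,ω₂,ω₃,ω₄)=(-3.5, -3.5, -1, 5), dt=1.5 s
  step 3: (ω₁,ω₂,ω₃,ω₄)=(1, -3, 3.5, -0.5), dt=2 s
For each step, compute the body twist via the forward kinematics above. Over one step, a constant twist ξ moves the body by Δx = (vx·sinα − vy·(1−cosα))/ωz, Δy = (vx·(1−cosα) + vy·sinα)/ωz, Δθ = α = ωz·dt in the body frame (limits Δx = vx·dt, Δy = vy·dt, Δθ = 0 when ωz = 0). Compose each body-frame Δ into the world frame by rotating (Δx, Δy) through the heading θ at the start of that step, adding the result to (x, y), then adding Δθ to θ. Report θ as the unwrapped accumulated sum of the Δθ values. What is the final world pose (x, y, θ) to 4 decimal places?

step 1: ξ=(vx,vy,ωz)=(0.0225, -0.0825, 0.0375), dt=2.0 → body Δ=(0.0511, -0.1632, 0.0750) → world pose (0.0511, -0.1632, 0.0750)
step 2: ξ=(vx,vy,ωz)=(-0.0450, -0.0900, 0.4500), dt=1.5 → body Δ=(-0.0186, -0.1469, 0.6750) → world pose (0.0436, -0.3111, 0.7500)
step 3: ξ=(vx,vy,ωz)=(0.0150, 0.0000, -0.6000), dt=2.0 → body Δ=(0.0233, -0.0159, -1.2000) → world pose (0.0715, -0.3068, -0.4500)

(0.0715, -0.3068, -0.4500)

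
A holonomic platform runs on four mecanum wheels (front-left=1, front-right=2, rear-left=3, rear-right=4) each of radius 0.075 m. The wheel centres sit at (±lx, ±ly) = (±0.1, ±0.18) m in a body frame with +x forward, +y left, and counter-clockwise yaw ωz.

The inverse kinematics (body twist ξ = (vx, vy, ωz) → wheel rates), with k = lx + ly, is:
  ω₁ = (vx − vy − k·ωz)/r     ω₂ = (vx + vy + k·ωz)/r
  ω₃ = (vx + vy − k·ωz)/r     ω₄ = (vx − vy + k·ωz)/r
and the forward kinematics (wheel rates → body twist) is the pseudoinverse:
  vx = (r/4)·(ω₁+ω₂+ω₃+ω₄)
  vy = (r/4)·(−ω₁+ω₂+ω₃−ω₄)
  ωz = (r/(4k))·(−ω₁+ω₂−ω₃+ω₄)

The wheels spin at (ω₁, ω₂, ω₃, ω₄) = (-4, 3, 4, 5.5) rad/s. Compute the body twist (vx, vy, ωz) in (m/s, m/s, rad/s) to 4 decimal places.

(0.1594, 0.1031, 0.5692)

k = lx + ly = 0.1 + 0.18 = 0.2800
ω₁+ω₂+ω₃+ω₄ = 8.5000  →  vx = (0.075/4)·8.5000 = 0.1594
−ω₁+ω₂+ω₃−ω₄ = 5.5000  →  vy = (0.075/4)·5.5000 = 0.1031
−ω₁+ω₂−ω₃+ω₄ = 8.5000  →  ωz = (0.075/1.1200)·8.5000 = 0.5692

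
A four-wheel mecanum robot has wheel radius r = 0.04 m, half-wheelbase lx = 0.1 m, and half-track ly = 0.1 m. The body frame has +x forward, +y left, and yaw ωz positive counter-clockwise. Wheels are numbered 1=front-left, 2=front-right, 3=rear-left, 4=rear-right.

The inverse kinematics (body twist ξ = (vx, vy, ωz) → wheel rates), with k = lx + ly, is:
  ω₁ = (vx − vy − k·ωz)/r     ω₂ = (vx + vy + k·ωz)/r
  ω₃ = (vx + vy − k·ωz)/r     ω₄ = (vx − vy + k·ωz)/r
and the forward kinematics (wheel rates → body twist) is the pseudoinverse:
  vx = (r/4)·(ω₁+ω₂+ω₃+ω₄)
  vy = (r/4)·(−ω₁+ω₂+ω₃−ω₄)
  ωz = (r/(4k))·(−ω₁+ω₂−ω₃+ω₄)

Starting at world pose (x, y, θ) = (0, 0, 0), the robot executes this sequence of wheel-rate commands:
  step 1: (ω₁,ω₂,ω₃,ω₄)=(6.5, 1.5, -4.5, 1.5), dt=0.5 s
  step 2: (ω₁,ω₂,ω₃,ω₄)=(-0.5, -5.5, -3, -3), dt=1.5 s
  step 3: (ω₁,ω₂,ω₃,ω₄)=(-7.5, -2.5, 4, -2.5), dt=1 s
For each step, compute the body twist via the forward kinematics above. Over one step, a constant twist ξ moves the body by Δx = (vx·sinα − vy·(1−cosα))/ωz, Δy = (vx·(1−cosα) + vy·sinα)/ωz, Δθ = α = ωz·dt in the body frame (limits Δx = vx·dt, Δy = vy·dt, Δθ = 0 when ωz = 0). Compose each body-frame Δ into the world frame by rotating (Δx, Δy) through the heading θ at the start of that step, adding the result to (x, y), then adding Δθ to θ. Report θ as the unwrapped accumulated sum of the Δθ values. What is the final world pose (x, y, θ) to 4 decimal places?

step 1: ξ=(vx,vy,ωz)=(0.0500, -0.1100, 0.0500), dt=0.5 → body Δ=(0.0257, -0.0547, 0.0250) → world pose (0.0257, -0.0547, 0.0250)
step 2: ξ=(vx,vy,ωz)=(-0.1200, -0.0500, -0.2500), dt=1.5 → body Δ=(-0.1897, -0.0399, -0.3750) → world pose (-0.1630, -0.0993, -0.3500)
step 3: ξ=(vx,vy,ωz)=(-0.0850, 0.1150, -0.0750), dt=1.0 → body Δ=(-0.0806, 0.1181, -0.0750) → world pose (-0.1982, 0.0393, -0.4250)

(-0.1982, 0.0393, -0.4250)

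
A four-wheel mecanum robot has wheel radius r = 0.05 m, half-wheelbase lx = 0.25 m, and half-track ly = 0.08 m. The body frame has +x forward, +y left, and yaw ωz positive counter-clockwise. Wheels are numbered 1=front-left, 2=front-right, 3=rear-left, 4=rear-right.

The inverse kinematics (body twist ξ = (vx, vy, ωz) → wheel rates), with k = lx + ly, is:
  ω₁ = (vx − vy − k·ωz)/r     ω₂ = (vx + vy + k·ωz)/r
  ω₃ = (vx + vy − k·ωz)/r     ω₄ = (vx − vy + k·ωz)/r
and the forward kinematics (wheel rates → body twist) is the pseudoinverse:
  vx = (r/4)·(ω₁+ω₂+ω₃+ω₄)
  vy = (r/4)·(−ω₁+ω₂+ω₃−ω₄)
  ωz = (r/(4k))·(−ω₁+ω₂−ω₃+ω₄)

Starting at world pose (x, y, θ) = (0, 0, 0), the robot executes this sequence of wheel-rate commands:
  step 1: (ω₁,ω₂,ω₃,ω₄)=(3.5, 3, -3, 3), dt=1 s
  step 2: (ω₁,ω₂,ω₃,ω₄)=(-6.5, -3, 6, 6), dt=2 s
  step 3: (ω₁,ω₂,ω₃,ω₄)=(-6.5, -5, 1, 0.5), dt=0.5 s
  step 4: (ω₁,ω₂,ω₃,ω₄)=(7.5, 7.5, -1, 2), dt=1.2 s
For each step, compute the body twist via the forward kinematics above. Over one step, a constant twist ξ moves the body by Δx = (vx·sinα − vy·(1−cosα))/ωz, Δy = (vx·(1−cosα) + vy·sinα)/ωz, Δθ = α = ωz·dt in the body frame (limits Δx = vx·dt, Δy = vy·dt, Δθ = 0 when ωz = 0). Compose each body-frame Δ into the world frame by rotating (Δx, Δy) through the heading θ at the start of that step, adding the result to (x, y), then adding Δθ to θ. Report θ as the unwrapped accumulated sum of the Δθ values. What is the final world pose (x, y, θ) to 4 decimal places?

step 1: ξ=(vx,vy,ωz)=(0.0813, -0.0813, 0.2083), dt=1.0 → body Δ=(0.0891, -0.0722, 0.2083) → world pose (0.0891, -0.0722, 0.2083)
step 2: ξ=(vx,vy,ωz)=(0.0313, 0.0437, 0.1326), dt=2.0 → body Δ=(0.0502, 0.0947, 0.2652) → world pose (0.1187, 0.0308, 0.4735)
step 3: ξ=(vx,vy,ωz)=(-0.1250, 0.0250, 0.0379), dt=0.5 → body Δ=(-0.0626, 0.0119, 0.0189) → world pose (0.0575, 0.0129, 0.4924)
step 4: ξ=(vx,vy,ωz)=(0.2000, -0.0375, 0.1136), dt=1.2 → body Δ=(0.2423, -0.0285, 0.1364) → world pose (0.2845, 0.1023, 0.6288)

(0.2845, 0.1023, 0.6288)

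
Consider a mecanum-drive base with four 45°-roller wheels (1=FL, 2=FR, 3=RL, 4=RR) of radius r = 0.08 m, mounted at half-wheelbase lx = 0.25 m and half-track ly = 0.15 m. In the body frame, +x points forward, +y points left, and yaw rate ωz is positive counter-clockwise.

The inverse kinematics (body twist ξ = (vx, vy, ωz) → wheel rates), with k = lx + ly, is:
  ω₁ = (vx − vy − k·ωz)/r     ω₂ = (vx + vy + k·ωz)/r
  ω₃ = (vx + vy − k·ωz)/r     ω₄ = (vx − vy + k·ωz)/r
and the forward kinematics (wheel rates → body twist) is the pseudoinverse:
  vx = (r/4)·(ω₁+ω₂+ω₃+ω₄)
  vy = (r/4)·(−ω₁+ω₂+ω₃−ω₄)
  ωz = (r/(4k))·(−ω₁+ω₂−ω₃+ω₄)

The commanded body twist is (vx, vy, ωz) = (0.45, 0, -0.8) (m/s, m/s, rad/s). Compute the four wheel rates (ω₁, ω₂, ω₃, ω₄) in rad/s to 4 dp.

(9.6250, 1.6250, 9.6250, 1.6250)

k = lx + ly = 0.25 + 0.15 = 0.4000;  k·ωz = 0.4000·-0.8 = -0.3200
ω₁ (FL) = (vx − vy − k·ωz)/r = 0.7700/0.08 = 9.6250
ω₂ (FR) = (vx + vy + k·ωz)/r = 0.1300/0.08 = 1.6250
ω₃ (RL) = (vx + vy − k·ωz)/r = 0.7700/0.08 = 9.6250
ω₄ (RR) = (vx − vy + k·ωz)/r = 0.1300/0.08 = 1.6250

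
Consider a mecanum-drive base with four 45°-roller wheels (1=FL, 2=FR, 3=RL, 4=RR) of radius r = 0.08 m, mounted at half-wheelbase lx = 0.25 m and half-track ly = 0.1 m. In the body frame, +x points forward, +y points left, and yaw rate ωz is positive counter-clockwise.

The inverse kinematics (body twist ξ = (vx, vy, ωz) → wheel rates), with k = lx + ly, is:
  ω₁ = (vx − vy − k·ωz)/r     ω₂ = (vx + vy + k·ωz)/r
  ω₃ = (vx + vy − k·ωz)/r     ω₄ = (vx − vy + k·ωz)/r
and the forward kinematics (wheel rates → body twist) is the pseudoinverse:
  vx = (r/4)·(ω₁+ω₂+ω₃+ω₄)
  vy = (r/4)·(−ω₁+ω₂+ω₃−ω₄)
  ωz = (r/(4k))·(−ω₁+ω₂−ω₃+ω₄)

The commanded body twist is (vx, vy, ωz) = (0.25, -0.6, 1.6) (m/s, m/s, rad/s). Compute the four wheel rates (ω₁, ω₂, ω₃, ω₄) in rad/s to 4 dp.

(3.6250, 2.6250, -11.3750, 17.6250)

k = lx + ly = 0.25 + 0.1 = 0.3500;  k·ωz = 0.3500·1.6 = 0.5600
ω₁ (FL) = (vx − vy − k·ωz)/r = 0.2900/0.08 = 3.6250
ω₂ (FR) = (vx + vy + k·ωz)/r = 0.2100/0.08 = 2.6250
ω₃ (RL) = (vx + vy − k·ωz)/r = -0.9100/0.08 = -11.3750
ω₄ (RR) = (vx − vy + k·ωz)/r = 1.4100/0.08 = 17.6250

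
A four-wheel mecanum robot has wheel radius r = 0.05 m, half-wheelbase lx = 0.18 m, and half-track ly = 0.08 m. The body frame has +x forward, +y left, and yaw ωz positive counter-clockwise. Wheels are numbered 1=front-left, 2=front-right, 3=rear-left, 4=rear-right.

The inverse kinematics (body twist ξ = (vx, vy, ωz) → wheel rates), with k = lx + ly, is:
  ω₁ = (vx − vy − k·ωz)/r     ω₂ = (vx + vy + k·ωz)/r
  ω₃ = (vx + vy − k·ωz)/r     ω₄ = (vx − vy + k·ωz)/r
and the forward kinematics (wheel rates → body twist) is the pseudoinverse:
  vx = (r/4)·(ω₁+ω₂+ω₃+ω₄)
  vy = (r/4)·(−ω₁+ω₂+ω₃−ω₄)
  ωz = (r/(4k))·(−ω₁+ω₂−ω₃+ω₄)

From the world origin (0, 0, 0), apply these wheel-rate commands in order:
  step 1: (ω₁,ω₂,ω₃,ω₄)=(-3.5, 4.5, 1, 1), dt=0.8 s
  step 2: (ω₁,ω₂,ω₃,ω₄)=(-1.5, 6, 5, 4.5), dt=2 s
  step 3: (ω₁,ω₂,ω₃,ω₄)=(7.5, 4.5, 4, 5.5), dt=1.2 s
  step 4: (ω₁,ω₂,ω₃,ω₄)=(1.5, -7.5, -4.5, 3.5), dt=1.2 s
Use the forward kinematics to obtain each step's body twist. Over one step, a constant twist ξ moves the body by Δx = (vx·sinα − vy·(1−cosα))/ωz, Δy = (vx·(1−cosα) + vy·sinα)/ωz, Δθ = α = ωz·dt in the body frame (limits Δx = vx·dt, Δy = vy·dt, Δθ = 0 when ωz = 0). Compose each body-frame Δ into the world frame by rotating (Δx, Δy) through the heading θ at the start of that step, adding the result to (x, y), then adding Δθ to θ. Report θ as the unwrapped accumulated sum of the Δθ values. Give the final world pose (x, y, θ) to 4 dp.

step 1: ξ=(vx,vy,ωz)=(0.0375, 0.1000, 0.3846), dt=0.8 → body Δ=(0.0173, 0.0833, 0.3077) → world pose (0.0173, 0.0833, 0.3077)
step 2: ξ=(vx,vy,ωz)=(0.1750, 0.1000, 0.3365), dt=2.0 → body Δ=(0.2594, 0.2986, 0.6731) → world pose (0.1740, 0.4465, 0.9808)
step 3: ξ=(vx,vy,ωz)=(0.2687, -0.0563, -0.0721), dt=1.2 → body Δ=(0.3192, -0.0814, -0.0865) → world pose (0.4192, 0.6664, 0.8942)
step 4: ξ=(vx,vy,ωz)=(-0.0875, -0.2125, -0.0481), dt=1.2 → body Δ=(-0.1123, -0.2518, -0.0577) → world pose (0.5453, 0.4212, 0.8365)

(0.5453, 0.4212, 0.8365)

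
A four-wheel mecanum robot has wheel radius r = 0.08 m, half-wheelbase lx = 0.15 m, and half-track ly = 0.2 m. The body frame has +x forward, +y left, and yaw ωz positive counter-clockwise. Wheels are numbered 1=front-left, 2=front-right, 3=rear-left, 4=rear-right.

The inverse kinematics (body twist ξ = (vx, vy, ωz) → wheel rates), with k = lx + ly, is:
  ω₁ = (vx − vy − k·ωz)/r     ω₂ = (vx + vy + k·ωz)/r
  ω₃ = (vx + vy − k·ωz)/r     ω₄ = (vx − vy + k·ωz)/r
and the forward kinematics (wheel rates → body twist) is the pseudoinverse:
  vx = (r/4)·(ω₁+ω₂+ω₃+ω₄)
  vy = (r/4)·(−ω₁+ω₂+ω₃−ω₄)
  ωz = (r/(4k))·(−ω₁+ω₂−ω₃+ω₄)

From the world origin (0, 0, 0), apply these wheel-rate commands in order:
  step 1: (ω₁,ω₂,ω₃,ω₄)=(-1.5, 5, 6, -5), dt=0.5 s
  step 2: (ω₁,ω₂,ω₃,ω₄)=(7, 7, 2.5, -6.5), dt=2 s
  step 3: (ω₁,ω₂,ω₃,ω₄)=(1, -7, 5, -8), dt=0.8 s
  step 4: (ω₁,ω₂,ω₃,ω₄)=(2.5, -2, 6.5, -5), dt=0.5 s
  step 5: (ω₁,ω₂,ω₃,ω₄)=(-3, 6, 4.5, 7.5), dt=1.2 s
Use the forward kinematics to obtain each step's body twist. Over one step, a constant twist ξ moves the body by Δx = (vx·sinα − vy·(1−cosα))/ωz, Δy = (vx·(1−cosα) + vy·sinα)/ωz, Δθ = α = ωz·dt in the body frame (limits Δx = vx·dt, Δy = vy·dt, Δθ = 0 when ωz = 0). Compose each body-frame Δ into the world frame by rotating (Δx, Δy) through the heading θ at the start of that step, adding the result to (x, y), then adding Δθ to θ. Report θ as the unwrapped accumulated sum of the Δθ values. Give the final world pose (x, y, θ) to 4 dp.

(0.6113, -0.0802, -1.7514)

step 1: ξ=(vx,vy,ωz)=(0.0900, 0.3500, -0.2571), dt=0.5 → body Δ=(0.0561, 0.1716, -0.1286) → world pose (0.0561, 0.1716, -0.1286)
step 2: ξ=(vx,vy,ωz)=(0.2000, 0.1800, -0.5143), dt=2.0 → body Δ=(0.5025, 0.1116, -1.0286) → world pose (0.5688, 0.2179, -1.1571)
step 3: ξ=(vx,vy,ωz)=(-0.1800, 0.1000, -1.2000), dt=0.8 → body Δ=(-0.0873, 0.1322, -0.9600) → world pose (0.6547, 0.3510, -2.1171)
step 4: ξ=(vx,vy,ωz)=(0.0400, 0.1400, -0.9143), dt=0.5 → body Δ=(0.0350, 0.0631, -0.4571) → world pose (0.6904, 0.2883, -2.5743)
step 5: ξ=(vx,vy,ωz)=(0.3000, 0.1200, 0.6857), dt=1.2 → body Δ=(0.2648, 0.2682, 0.8229) → world pose (0.6113, -0.0802, -1.7514)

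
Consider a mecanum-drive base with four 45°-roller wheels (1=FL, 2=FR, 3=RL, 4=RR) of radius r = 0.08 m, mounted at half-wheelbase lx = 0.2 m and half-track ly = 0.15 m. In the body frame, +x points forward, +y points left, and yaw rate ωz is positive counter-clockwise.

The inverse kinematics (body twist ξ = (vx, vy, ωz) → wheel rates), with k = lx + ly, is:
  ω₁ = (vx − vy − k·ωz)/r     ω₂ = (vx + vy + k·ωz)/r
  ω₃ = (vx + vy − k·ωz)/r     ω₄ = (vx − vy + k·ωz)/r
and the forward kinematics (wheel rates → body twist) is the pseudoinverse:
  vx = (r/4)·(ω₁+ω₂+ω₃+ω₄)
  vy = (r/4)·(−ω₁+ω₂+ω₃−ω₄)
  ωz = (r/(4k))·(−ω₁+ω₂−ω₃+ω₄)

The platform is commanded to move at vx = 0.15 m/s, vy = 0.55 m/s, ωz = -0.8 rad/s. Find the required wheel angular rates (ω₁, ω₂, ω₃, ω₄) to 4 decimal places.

k = lx + ly = 0.2 + 0.15 = 0.3500;  k·ωz = 0.3500·-0.8 = -0.2800
ω₁ (FL) = (vx − vy − k·ωz)/r = -0.1200/0.08 = -1.5000
ω₂ (FR) = (vx + vy + k·ωz)/r = 0.4200/0.08 = 5.2500
ω₃ (RL) = (vx + vy − k·ωz)/r = 0.9800/0.08 = 12.2500
ω₄ (RR) = (vx − vy + k·ωz)/r = -0.6800/0.08 = -8.5000

(-1.5000, 5.2500, 12.2500, -8.5000)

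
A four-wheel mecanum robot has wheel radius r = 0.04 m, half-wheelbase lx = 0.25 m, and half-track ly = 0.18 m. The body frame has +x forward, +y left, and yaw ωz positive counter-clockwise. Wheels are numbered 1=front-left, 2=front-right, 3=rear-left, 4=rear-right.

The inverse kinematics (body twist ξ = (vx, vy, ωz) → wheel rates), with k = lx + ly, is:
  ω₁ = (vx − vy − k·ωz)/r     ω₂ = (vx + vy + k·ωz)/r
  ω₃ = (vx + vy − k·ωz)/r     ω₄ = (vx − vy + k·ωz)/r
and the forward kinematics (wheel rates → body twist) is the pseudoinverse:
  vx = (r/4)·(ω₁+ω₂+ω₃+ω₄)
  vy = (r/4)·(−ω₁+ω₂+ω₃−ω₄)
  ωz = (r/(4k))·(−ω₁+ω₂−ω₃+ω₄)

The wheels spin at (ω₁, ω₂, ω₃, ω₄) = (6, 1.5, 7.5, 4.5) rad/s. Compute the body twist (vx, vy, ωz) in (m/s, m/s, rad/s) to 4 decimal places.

k = lx + ly = 0.25 + 0.18 = 0.4300
ω₁+ω₂+ω₃+ω₄ = 19.5000  →  vx = (0.04/4)·19.5000 = 0.1950
−ω₁+ω₂+ω₃−ω₄ = -1.5000  →  vy = (0.04/4)·-1.5000 = -0.0150
−ω₁+ω₂−ω₃+ω₄ = -7.5000  →  ωz = (0.04/1.7200)·-7.5000 = -0.1744

(0.1950, -0.0150, -0.1744)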